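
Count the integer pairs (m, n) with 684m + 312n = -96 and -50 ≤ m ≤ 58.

gcd(684, 312) = 12  (684 = 2·312 + 60, 312 = 5·60 + 12, 60 = 5·12).
Back-substituting, 684·(-5) + 312·(11) = 12.
Scale by -8: particular solution (40, -88); reduce m mod 26: (14, -31).
General solution: m = 14 + 26t, n = -31 - 57t for integer t.
-50 ≤ 14 + 26t ≤ 58 gives t ∈ [-2, 1], which is 4 values.

4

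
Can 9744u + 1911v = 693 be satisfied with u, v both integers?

yes

gcd(9744, 1911) = 21.
21 divides 693, so integer solutions exist.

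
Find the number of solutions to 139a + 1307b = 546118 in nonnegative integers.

3

gcd(1307, 139) = 1.
By Bézout, 139×(630) + 1307×(-67) = 1.
One solution: (967, 315).
General: a = 967 + 1307t, b = 315 - 139t.
a ≥ 0 ⇒ t ≥ 0; b ≥ 0 ⇒ t ≤ 2. So t ∈ [0, 2]: 3 solutions.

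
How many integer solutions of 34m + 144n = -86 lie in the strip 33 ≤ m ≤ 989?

13

gcd(144, 34) = 2.
By Bézout, 34×(17) + 144×(-4) = 2.
Particular solution: (61, -15).
General solution: m = 61 + 72t, n = -15 - 17t for integer t.
33 ≤ 61 + 72t ≤ 989 gives t ∈ [0, 12], which is 13 values.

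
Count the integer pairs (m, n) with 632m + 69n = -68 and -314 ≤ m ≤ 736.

gcd(632, 69) = 1  (632 = 9·69 + 11, 69 = 6·11 + 3, 11 = 3·3 + 2, 3 = 1·2 + 1, 2 = 2·1).
Back-substituting, 632·(-25) + 69·(229) = 1.
Scale by -68: particular solution (1700, -15572); reduce m mod 69: (44, -404).
General solution: m = 44 + 69t, n = -404 - 632t for integer t.
-314 ≤ 44 + 69t ≤ 736 gives t ∈ [-5, 10], which is 16 values.

16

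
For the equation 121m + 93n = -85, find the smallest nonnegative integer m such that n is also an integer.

gcd(121, 93) = 1  (121 = 1·93 + 28, 93 = 3·28 + 9, 28 = 3·9 + 1, 9 = 9·1).
1 divides -85, so solutions exist.
Back-substituting, 121·(10) + 93·(-13) = 1.
Scale by -85/1 = -85: (m₀, n₀) = (-850, 1105).
General solution: m = -850 + 93t, n = 1105 - 121t for integer t.
m ≥ 0: smallest is -850 mod 93 = 80 (at t = 10), with n = -105.

80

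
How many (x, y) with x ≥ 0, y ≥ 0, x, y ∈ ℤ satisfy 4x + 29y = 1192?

11

gcd(29, 4) = 1.
By Bézout, 4*(-7) + 29*(1) = 1.
One solution: (8, 40).
General: x = 8 + 29t, y = 40 - 4t.
x ≥ 0 ⇒ t ≥ 0; y ≥ 0 ⇒ t ≤ 10. So t ∈ [0, 10]: 11 solutions.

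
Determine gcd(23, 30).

1

gcd(30, 23) = 1  (30 = 1×23 + 7, 23 = 3×7 + 2, 7 = 3×2 + 1, 2 = 2×1).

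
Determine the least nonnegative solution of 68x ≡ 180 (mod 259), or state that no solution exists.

155

gcd(259, 68) = 1.
1 divides 180, so solutions exist.
By Bézout, 68·(80) + 259·(-21) = 1.
So 68·(80) ≡ 1 (mod 259); multiply by 180: x ≡ 14400 (mod 259).
Smallest nonnegative: x = 14400 mod 259 = 155.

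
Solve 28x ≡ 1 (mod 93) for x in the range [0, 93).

10

gcd(93, 28) = 1  (93 = 3×28 + 9, 28 = 3×9 + 1, 9 = 9×1).
Back-substituting, 28×(10) + 93×(-3) = 1.
So 28×10 ≡ 1 (mod 93), and 10 mod 93 = 10.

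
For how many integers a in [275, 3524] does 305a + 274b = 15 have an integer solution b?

gcd(305, 274) = 1.
By Bézout, 305·(-53) + 274·(59) = 1.
Particular solution: (27, -30).
General solution: a = 27 + 274t, b = -30 - 305t for integer t.
275 ≤ 27 + 274t ≤ 3524 gives t ∈ [1, 12], which is 12 values.

12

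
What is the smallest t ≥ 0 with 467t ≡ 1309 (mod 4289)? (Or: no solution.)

2207

gcd(4289, 467) = 1.
1 divides 1309, so solutions exist.
By Bézout, 467×(349) + 4289×(-38) = 1.
So 467×(349) ≡ 1 (mod 4289); multiply by 1309: t ≡ 456841 (mod 4289).
Smallest nonnegative: t = 456841 mod 4289 = 2207.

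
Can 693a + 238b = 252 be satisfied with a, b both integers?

yes

gcd(693, 238):
  693 = 2×238 + 217
  238 = 1×217 + 21
  217 = 10×21 + 7
  21 = 3×7
so gcd(693, 238) = 7.
7 divides 252, so integer solutions exist.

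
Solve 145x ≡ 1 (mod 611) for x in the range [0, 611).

59

gcd(611, 145) = 1.
By Bézout, 145*(59) + 611*(-14) = 1.
So 145*59 ≡ 1 (mod 611), and 59 mod 611 = 59.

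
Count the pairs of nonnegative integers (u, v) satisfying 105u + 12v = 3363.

gcd(105, 12) = 3.
By Bézout, 105*(-1) + 12*(9) = 3.
One solution: (3, 254).
General: u = 3 + 4t, v = 254 - 35t.
u ≥ 0 ⇒ t ≥ 0; v ≥ 0 ⇒ t ≤ 7. So t ∈ [0, 7]: 8 solutions.

8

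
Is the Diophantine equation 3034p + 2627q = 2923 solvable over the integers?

gcd(3034, 2627) = 37.
37 divides 2923, so integer solutions exist.

yes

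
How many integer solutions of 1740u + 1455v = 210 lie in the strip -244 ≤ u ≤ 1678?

20

gcd(1740, 1455):
  1740 = 1*1455 + 285
  1455 = 5*285 + 30
  285 = 9*30 + 15
  30 = 2*15
so gcd(1740, 1455) = 15.
Back-substitute for Bézout coefficients:
  15 = 285 - 9*30
  ... = 1740*(46) + 1455*(-55)
Scale by 14: particular solution (644, -770); reduce u mod 97: (62, -74).
General solution: u = 62 + 97t, v = -74 - 116t for integer t.
-244 ≤ 62 + 97t ≤ 1678 gives t ∈ [-3, 16], which is 20 values.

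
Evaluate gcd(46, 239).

1

gcd(239, 46):
  239 = 5×46 + 9
  46 = 5×9 + 1
  9 = 9×1
so gcd(239, 46) = 1.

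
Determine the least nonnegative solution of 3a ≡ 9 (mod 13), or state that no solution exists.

3

gcd(13, 3) = 1.
1 divides 9, so solutions exist.
By Bézout, 3*(-4) + 13*(1) = 1.
So 3*(-4) ≡ 1 (mod 13); multiply by 9: a ≡ -36 (mod 13).
Smallest nonnegative: a = -36 mod 13 = 3.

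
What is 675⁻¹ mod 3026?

2237

gcd(3026, 675):
  3026 = 4×675 + 326
  675 = 2×326 + 23
  326 = 14×23 + 4
  23 = 5×4 + 3
  4 = 1×3 + 1
  3 = 3×1
so gcd(3026, 675) = 1.
Back-substitute for Bézout coefficients:
  1 = 4 - 1×3
  ... = 675×(-789) + 3026×(176)
So 675×-789 ≡ 1 (mod 3026), and -789 mod 3026 = 2237.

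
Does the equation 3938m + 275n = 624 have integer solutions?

gcd(3938, 275) = 11.
11 does not divide 624 (remainder 8), so no integer solutions.

no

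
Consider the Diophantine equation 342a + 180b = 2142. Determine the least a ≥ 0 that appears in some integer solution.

1

gcd(342, 180):
  342 = 1*180 + 162
  180 = 1*162 + 18
  162 = 9*18
so gcd(342, 180) = 18.
18 divides 2142, so solutions exist.
Back-substitute for Bézout coefficients:
  18 = 180 - 1*162
  ... = 342*(-1) + 180*(2)
Scale by 2142/18 = 119: (a₀, b₀) = (-119, 238).
General solution: a = -119 + 10t, b = 238 - 19t for integer t.
a ≥ 0: smallest is -119 mod 10 = 1 (at t = 12), with b = 10.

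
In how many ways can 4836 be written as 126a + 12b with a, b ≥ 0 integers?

20

gcd(126, 12) = 6.
By Bézout, 126×(1) + 12×(-10) = 6.
One solution: (0, 403).
General: a = 0 + 2t, b = 403 - 21t.
a ≥ 0 ⇒ t ≥ 0; b ≥ 0 ⇒ t ≤ 19. So t ∈ [0, 19]: 20 solutions.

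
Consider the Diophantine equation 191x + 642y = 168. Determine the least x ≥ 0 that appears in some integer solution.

216

gcd(642, 191) = 1  (642 = 3×191 + 69, 191 = 2×69 + 53, 69 = 1×53 + 16, 53 = 3×16 + 5, 16 = 3×5 + 1, 5 = 5×1).
1 divides 168, so solutions exist.
Back-substituting, 191×(-121) + 642×(36) = 1.
Scale by 168/1 = 168: (x₀, y₀) = (-20328, 6048).
General solution: x = -20328 + 642t, y = 6048 - 191t for integer t.
x ≥ 0: smallest is -20328 mod 642 = 216 (at t = 32), with y = -64.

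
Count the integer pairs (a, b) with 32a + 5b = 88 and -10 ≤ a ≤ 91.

gcd(32, 5) = 1.
By Bézout, 32×(-2) + 5×(13) = 1.
Particular solution: (4, -8).
General solution: a = 4 + 5t, b = -8 - 32t for integer t.
-10 ≤ 4 + 5t ≤ 91 gives t ∈ [-2, 17], which is 20 values.

20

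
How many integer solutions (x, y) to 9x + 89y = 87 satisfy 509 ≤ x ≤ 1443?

gcd(89, 9):
  89 = 9·9 + 8
  9 = 1·8 + 1
  8 = 8·1
so gcd(89, 9) = 1.
Back-substitute for Bézout coefficients:
  1 = 9 - 1·8
  ... = 9·(10) + 89·(-1)
Scale by 87: particular solution (870, -87); reduce x mod 89: (69, -6).
General solution: x = 69 + 89t, y = -6 - 9t for integer t.
509 ≤ 69 + 89t ≤ 1443 gives t ∈ [5, 15], which is 11 values.

11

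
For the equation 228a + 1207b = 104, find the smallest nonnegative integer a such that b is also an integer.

911

gcd(1207, 228):
  1207 = 5·228 + 67
  228 = 3·67 + 27
  67 = 2·27 + 13
  27 = 2·13 + 1
  13 = 13·1
so gcd(1207, 228) = 1.
1 divides 104, so solutions exist.
Back-substitute for Bézout coefficients:
  1 = 27 - 2·13
  ... = 228·(90) + 1207·(-17)
Scale by 104/1 = 104: (a₀, b₀) = (9360, -1768).
General solution: a = 9360 + 1207t, b = -1768 - 228t for integer t.
a ≥ 0: smallest is 9360 mod 1207 = 911 (at t = -7), with b = -172.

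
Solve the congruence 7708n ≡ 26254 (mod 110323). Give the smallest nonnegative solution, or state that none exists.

10738

gcd(110323, 7708) = 1.
1 divides 26254, so solutions exist.
By Bézout, 7708×(-15329) + 110323×(1071) = 1.
So 7708×(-15329) ≡ 1 (mod 110323); multiply by 26254: n ≡ -402447566 (mod 110323).
Smallest nonnegative: n = -402447566 mod 110323 = 10738.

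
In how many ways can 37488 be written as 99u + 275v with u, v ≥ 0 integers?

gcd(275, 99) = 11  (275 = 2*99 + 77, 99 = 1*77 + 22, 77 = 3*22 + 11, 22 = 2*11).
Back-substituting, 99*(-11) + 275*(4) = 11.
Scale by 3408: one solution is (-37488, 13632). Reduce u mod 25: (12, 132).
General: u = 12 + 25t, v = 132 - 9t.
u ≥ 0 ⇒ t ≥ 0; v ≥ 0 ⇒ t ≤ 14. So t ∈ [0, 14]: 15 solutions.

15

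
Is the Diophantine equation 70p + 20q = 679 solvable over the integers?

no

gcd(70, 20) = 10  (70 = 3·20 + 10, 20 = 2·10).
10 does not divide 679 (remainder 9), so no integer solutions.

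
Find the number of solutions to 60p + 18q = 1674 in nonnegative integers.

gcd(60, 18):
  60 = 3*18 + 6
  18 = 3*6
so gcd(60, 18) = 6.
Back-substitute for Bézout coefficients:
  6 = 60 - 3*18
  ... = 60*(1) + 18*(-3)
Scale by 279: one solution is (279, -837). Reduce p mod 3: (0, 93).
General: p = 0 + 3t, q = 93 - 10t.
p ≥ 0 ⇒ t ≥ 0; q ≥ 0 ⇒ t ≤ 9. So t ∈ [0, 9]: 10 solutions.

10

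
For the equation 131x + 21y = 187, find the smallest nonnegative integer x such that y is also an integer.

8

gcd(131, 21):
  131 = 6×21 + 5
  21 = 4×5 + 1
  5 = 5×1
so gcd(131, 21) = 1.
1 divides 187, so solutions exist.
Back-substitute for Bézout coefficients:
  1 = 21 - 4×5
  ... = 131×(-4) + 21×(25)
Scale by 187/1 = 187: (x₀, y₀) = (-748, 4675).
General solution: x = -748 + 21t, y = 4675 - 131t for integer t.
x ≥ 0: smallest is -748 mod 21 = 8 (at t = 36), with y = -41.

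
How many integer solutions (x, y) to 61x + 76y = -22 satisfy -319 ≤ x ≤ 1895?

29

gcd(76, 61) = 1  (76 = 1·61 + 15, 61 = 4·15 + 1, 15 = 15·1).
Back-substituting, 61·(5) + 76·(-4) = 1.
Scale by -22: particular solution (-110, 88); reduce x mod 76: (42, -34).
General solution: x = 42 + 76t, y = -34 - 61t for integer t.
-319 ≤ 42 + 76t ≤ 1895 gives t ∈ [-4, 24], which is 29 values.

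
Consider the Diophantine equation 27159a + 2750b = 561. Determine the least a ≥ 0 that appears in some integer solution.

79

gcd(27159, 2750):
  27159 = 9*2750 + 2409
  2750 = 1*2409 + 341
  2409 = 7*341 + 22
  341 = 15*22 + 11
  22 = 2*11
so gcd(27159, 2750) = 11.
11 divides 561, so solutions exist.
Back-substitute for Bézout coefficients:
  11 = 341 - 15*22
  ... = 27159*(-121) + 2750*(1195)
Scale by 561/11 = 51: (a₀, b₀) = (-6171, 60945).
General solution: a = -6171 + 250t, b = 60945 - 2469t for integer t.
a ≥ 0: smallest is -6171 mod 250 = 79 (at t = 25), with b = -780.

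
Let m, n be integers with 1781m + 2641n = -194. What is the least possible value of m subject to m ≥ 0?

510

gcd(2641, 1781) = 1.
1 divides -194, so solutions exist.
By Bézout, 1781·(433) + 2641·(-292) = 1.
Scale by -194/1 = -194: (m₀, n₀) = (-84002, 56648).
General solution: m = -84002 + 2641t, n = 56648 - 1781t for integer t.
m ≥ 0: smallest is -84002 mod 2641 = 510 (at t = 32), with n = -344.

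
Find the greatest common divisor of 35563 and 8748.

1

gcd(35563, 8748):
  35563 = 4·8748 + 571
  8748 = 15·571 + 183
  571 = 3·183 + 22
  183 = 8·22 + 7
  22 = 3·7 + 1
  7 = 7·1
so gcd(35563, 8748) = 1.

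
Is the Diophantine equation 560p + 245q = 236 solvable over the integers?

no

gcd(560, 245) = 35.
35 does not divide 236 (remainder 26), so no integer solutions.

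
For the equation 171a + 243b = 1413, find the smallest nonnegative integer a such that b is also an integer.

4

gcd(243, 171) = 9.
9 divides 1413, so solutions exist.
By Bézout, 171*(10) + 243*(-7) = 9.
Scale by 1413/9 = 157: (a₀, b₀) = (1570, -1099).
General solution: a = 1570 + 27t, b = -1099 - 19t for integer t.
a ≥ 0: smallest is 1570 mod 27 = 4 (at t = -58), with b = 3.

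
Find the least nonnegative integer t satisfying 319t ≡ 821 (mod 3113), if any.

no solution

gcd(3113, 319) = 11  (3113 = 9·319 + 242, 319 = 1·242 + 77, 242 = 3·77 + 11, 77 = 7·11).
11 does not divide 821, so the congruence has no solution.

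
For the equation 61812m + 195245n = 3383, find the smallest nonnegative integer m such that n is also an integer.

gcd(195245, 61812):
  195245 = 3×61812 + 9809
  61812 = 6×9809 + 2958
  9809 = 3×2958 + 935
  2958 = 3×935 + 153
  935 = 6×153 + 17
  153 = 9×17
so gcd(195245, 61812) = 17.
17 divides 3383, so solutions exist.
Back-substitute for Bézout coefficients:
  17 = 935 - 6×153
  ... = 61812×(-1254) + 195245×(397)
Scale by 3383/17 = 199: (m₀, n₀) = (-249546, 79003).
General solution: m = -249546 + 11485t, n = 79003 - 3636t for integer t.
m ≥ 0: smallest is -249546 mod 11485 = 3124 (at t = 22), with n = -989.

3124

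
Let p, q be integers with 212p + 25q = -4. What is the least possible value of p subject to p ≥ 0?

gcd(212, 25):
  212 = 8×25 + 12
  25 = 2×12 + 1
  12 = 12×1
so gcd(212, 25) = 1.
1 divides -4, so solutions exist.
Back-substitute for Bézout coefficients:
  1 = 25 - 2×12
  ... = 212×(-2) + 25×(17)
Scale by -4/1 = -4: (p₀, q₀) = (8, -68).
General solution: p = 8 + 25t, q = -68 - 212t for integer t.
p ≥ 0: smallest is 8 mod 25 = 8 (at t = 0), with q = -68.

8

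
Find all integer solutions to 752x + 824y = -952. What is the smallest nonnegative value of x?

59

gcd(824, 752) = 8  (824 = 1*752 + 72, 752 = 10*72 + 32, 72 = 2*32 + 8, 32 = 4*8).
8 divides -952, so solutions exist.
Back-substituting, 752*(-23) + 824*(21) = 8.
Scale by -952/8 = -119: (x₀, y₀) = (2737, -2499).
General solution: x = 2737 + 103t, y = -2499 - 94t for integer t.
x ≥ 0: smallest is 2737 mod 103 = 59 (at t = -26), with y = -55.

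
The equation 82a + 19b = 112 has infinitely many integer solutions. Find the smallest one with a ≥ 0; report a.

6

gcd(82, 19) = 1  (82 = 4*19 + 6, 19 = 3*6 + 1, 6 = 6*1).
1 divides 112, so solutions exist.
Back-substituting, 82*(-3) + 19*(13) = 1.
Scale by 112/1 = 112: (a₀, b₀) = (-336, 1456).
General solution: a = -336 + 19t, b = 1456 - 82t for integer t.
a ≥ 0: smallest is -336 mod 19 = 6 (at t = 18), with b = -20.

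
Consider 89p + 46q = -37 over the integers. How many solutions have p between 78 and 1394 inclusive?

gcd(89, 46) = 1  (89 = 1*46 + 43, 46 = 1*43 + 3, 43 = 14*3 + 1, 3 = 3*1).
Back-substituting, 89*(15) + 46*(-29) = 1.
Scale by -37: particular solution (-555, 1073); reduce p mod 46: (43, -84).
General solution: p = 43 + 46t, q = -84 - 89t for integer t.
78 ≤ 43 + 46t ≤ 1394 gives t ∈ [1, 29], which is 29 values.

29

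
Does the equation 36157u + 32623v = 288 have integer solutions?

no

gcd(36157, 32623):
  36157 = 1*32623 + 3534
  32623 = 9*3534 + 817
  3534 = 4*817 + 266
  817 = 3*266 + 19
  266 = 14*19
so gcd(36157, 32623) = 19.
19 does not divide 288 (remainder 3), so no integer solutions.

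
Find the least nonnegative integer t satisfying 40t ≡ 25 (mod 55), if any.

gcd(55, 40) = 5.
5 divides 25, so solutions exist.
By Bézout, 40×(-4) + 55×(3) = 5.
So 40×(-4) ≡ 5 (mod 55); multiply by 5: t ≡ -20 (mod 11).
Smallest nonnegative: t = -20 mod 11 = 2.

2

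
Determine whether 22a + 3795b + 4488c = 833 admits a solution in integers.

no

gcd(3795, 22):
  3795 = 172×22 + 11
  22 = 2×11
so gcd(3795, 22) = 11.
gcd(11, 4488) = 11.
11 does not divide 833 (remainder 8), so no integer solutions.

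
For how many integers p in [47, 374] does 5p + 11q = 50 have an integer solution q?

30

gcd(11, 5):
  11 = 2*5 + 1
  5 = 5*1
so gcd(11, 5) = 1.
Back-substitute for Bézout coefficients:
  1 = 11 - 2*5
  ... = 5*(-2) + 11*(1)
Scale by 50: particular solution (-100, 50); reduce p mod 11: (10, 0).
General solution: p = 10 + 11t, q = 0 - 5t for integer t.
47 ≤ 10 + 11t ≤ 374 gives t ∈ [4, 33], which is 30 values.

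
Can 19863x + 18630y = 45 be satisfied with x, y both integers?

yes

gcd(19863, 18630) = 9  (19863 = 1×18630 + 1233, 18630 = 15×1233 + 135, 1233 = 9×135 + 18, 135 = 7×18 + 9, 18 = 2×9).
9 divides 45, so integer solutions exist.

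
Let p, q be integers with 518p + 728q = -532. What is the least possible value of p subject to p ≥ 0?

6

gcd(728, 518) = 14.
14 divides -532, so solutions exist.
By Bézout, 518·(-7) + 728·(5) = 14.
Scale by -532/14 = -38: (p₀, q₀) = (266, -190).
General solution: p = 266 + 52t, q = -190 - 37t for integer t.
p ≥ 0: smallest is 266 mod 52 = 6 (at t = -5), with q = -5.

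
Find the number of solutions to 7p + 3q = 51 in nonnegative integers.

gcd(7, 3) = 1.
By Bézout, 7·(1) + 3·(-2) = 1.
One solution: (0, 17).
General: p = 0 + 3t, q = 17 - 7t.
p ≥ 0 ⇒ t ≥ 0; q ≥ 0 ⇒ t ≤ 2. So t ∈ [0, 2]: 3 solutions.

3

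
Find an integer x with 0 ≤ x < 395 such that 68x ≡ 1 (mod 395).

gcd(395, 68) = 1.
By Bézout, 68*(122) + 395*(-21) = 1.
So 68*122 ≡ 1 (mod 395), and 122 mod 395 = 122.

122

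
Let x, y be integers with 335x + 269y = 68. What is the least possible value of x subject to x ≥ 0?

107

gcd(335, 269):
  335 = 1*269 + 66
  269 = 4*66 + 5
  66 = 13*5 + 1
  5 = 5*1
so gcd(335, 269) = 1.
1 divides 68, so solutions exist.
Back-substitute for Bézout coefficients:
  1 = 66 - 13*5
  ... = 335*(53) + 269*(-66)
Scale by 68/1 = 68: (x₀, y₀) = (3604, -4488).
General solution: x = 3604 + 269t, y = -4488 - 335t for integer t.
x ≥ 0: smallest is 3604 mod 269 = 107 (at t = -13), with y = -133.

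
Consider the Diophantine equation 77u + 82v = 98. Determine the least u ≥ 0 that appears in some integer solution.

46

gcd(82, 77) = 1.
1 divides 98, so solutions exist.
By Bézout, 77·(-33) + 82·(31) = 1.
Scale by 98/1 = 98: (u₀, v₀) = (-3234, 3038).
General solution: u = -3234 + 82t, v = 3038 - 77t for integer t.
u ≥ 0: smallest is -3234 mod 82 = 46 (at t = 40), with v = -42.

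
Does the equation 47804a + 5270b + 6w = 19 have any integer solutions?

no

gcd(47804, 5270) = 34  (47804 = 9*5270 + 374, 5270 = 14*374 + 34, 374 = 11*34).
gcd(34, 6) = 2.
2 does not divide 19 (remainder 1), so no integer solutions.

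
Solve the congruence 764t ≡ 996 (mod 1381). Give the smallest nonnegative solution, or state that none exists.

1310

gcd(1381, 764) = 1.
1 divides 996, so solutions exist.
By Bézout, 764×(-667) + 1381×(369) = 1.
So 764×(-667) ≡ 1 (mod 1381); multiply by 996: t ≡ -664332 (mod 1381).
Smallest nonnegative: t = -664332 mod 1381 = 1310.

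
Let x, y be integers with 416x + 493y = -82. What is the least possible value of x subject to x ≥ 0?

334

gcd(493, 416) = 1  (493 = 1*416 + 77, 416 = 5*77 + 31, 77 = 2*31 + 15, 31 = 2*15 + 1, 15 = 15*1).
1 divides -82, so solutions exist.
Back-substituting, 416*(32) + 493*(-27) = 1.
Scale by -82/1 = -82: (x₀, y₀) = (-2624, 2214).
General solution: x = -2624 + 493t, y = 2214 - 416t for integer t.
x ≥ 0: smallest is -2624 mod 493 = 334 (at t = 6), with y = -282.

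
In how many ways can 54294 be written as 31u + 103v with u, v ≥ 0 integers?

17

gcd(103, 31) = 1.
By Bézout, 31×(10) + 103×(-3) = 1.
One solution: (27, 519).
General: u = 27 + 103t, v = 519 - 31t.
u ≥ 0 ⇒ t ≥ 0; v ≥ 0 ⇒ t ≤ 16. So t ∈ [0, 16]: 17 solutions.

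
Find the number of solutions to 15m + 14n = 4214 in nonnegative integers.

gcd(15, 14) = 1.
By Bézout, 15×(1) + 14×(-1) = 1.
One solution: (0, 301).
General: m = 0 + 14t, n = 301 - 15t.
m ≥ 0 ⇒ t ≥ 0; n ≥ 0 ⇒ t ≤ 20. So t ∈ [0, 20]: 21 solutions.

21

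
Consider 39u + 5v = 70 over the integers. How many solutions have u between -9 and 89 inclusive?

gcd(39, 5) = 1.
By Bézout, 39·(-1) + 5·(8) = 1.
Particular solution: (0, 14).
General solution: u = 0 + 5t, v = 14 - 39t for integer t.
-9 ≤ 0 + 5t ≤ 89 gives t ∈ [-1, 17], which is 19 values.

19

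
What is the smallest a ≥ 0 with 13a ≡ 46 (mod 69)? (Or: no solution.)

46

gcd(69, 13):
  69 = 5×13 + 4
  13 = 3×4 + 1
  4 = 4×1
so gcd(69, 13) = 1.
1 divides 46, so solutions exist.
Back-substitute for Bézout coefficients:
  1 = 13 - 3×4
  ... = 13×(16) + 69×(-3)
So 13×(16) ≡ 1 (mod 69); multiply by 46: a ≡ 736 (mod 69).
Smallest nonnegative: a = 736 mod 69 = 46.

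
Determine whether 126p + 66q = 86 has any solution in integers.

no

gcd(126, 66):
  126 = 1×66 + 60
  66 = 1×60 + 6
  60 = 10×6
so gcd(126, 66) = 6.
6 does not divide 86 (remainder 2), so no integer solutions.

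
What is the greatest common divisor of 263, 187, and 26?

gcd(263, 187) = 1.
gcd(1, 26) = 1.

1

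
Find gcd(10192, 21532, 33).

gcd(21532, 10192):
  21532 = 2·10192 + 1148
  10192 = 8·1148 + 1008
  1148 = 1·1008 + 140
  1008 = 7·140 + 28
  140 = 5·28
so gcd(21532, 10192) = 28.
gcd(28, 33) = 1.

1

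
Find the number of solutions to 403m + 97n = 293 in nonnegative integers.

gcd(403, 97):
  403 = 4·97 + 15
  97 = 6·15 + 7
  15 = 2·7 + 1
  7 = 7·1
so gcd(403, 97) = 1.
Back-substitute for Bézout coefficients:
  1 = 15 - 2·7
  ... = 403·(13) + 97·(-54)
Scale by 293: one solution is (3809, -15822). Reduce m mod 97: (26, -105).
General: m = 26 + 97t, n = -105 - 403t.
m ≥ 0 ⇒ t ≥ 0; n ≥ 0 ⇒ t ≤ -1. So t ∈ [0, -1]: 0 solutions.

0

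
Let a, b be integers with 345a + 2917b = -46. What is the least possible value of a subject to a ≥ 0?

gcd(2917, 345):
  2917 = 8×345 + 157
  345 = 2×157 + 31
  157 = 5×31 + 2
  31 = 15×2 + 1
  2 = 2×1
so gcd(2917, 345) = 1.
1 divides -46, so solutions exist.
Back-substitute for Bézout coefficients:
  1 = 31 - 15×2
  ... = 345×(1412) + 2917×(-167)
Scale by -46/1 = -46: (a₀, b₀) = (-64952, 7682).
General solution: a = -64952 + 2917t, b = 7682 - 345t for integer t.
a ≥ 0: smallest is -64952 mod 2917 = 2139 (at t = 23), with b = -253.

2139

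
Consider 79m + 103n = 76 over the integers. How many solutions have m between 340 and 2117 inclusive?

gcd(103, 79) = 1  (103 = 1×79 + 24, 79 = 3×24 + 7, 24 = 3×7 + 3, 7 = 2×3 + 1, 3 = 3×1).
Back-substituting, 79×(30) + 103×(-23) = 1.
Scale by 76: particular solution (2280, -1748); reduce m mod 103: (14, -10).
General solution: m = 14 + 103t, n = -10 - 79t for integer t.
340 ≤ 14 + 103t ≤ 2117 gives t ∈ [4, 20], which is 17 values.

17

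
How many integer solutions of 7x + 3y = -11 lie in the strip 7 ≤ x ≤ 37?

gcd(7, 3) = 1.
By Bézout, 7·(1) + 3·(-2) = 1.
Particular solution: (1, -6).
General solution: x = 1 + 3t, y = -6 - 7t for integer t.
7 ≤ 1 + 3t ≤ 37 gives t ∈ [2, 12], which is 11 values.

11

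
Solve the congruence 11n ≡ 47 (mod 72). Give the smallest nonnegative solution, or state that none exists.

gcd(72, 11):
  72 = 6*11 + 6
  11 = 1*6 + 5
  6 = 1*5 + 1
  5 = 5*1
so gcd(72, 11) = 1.
1 divides 47, so solutions exist.
Back-substitute for Bézout coefficients:
  1 = 6 - 1*5
  ... = 11*(-13) + 72*(2)
So 11*(-13) ≡ 1 (mod 72); multiply by 47: n ≡ -611 (mod 72).
Smallest nonnegative: n = -611 mod 72 = 37.

37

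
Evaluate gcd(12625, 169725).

25

gcd(169725, 12625):
  169725 = 13*12625 + 5600
  12625 = 2*5600 + 1425
  5600 = 3*1425 + 1325
  1425 = 1*1325 + 100
  1325 = 13*100 + 25
  100 = 4*25
so gcd(169725, 12625) = 25.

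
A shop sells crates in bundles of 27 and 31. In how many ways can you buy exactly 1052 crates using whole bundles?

1

Need nonnegative integers with 27j + 31k = 1052.
gcd(27, 31) = 1, and 27·(-8) + 31·(7) = 1.
So (j₀, k₀) = (-8416, 7364); general j = -8416 + 31t, k = 7364 - 27t.
j ≥ 0 ⇒ t ≥ 272; k ≥ 0 ⇒ t ≤ 272. That's 1 value of t.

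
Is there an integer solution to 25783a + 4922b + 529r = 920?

yes

gcd(25783, 4922) = 23.
gcd(23, 529) = 23.
23 divides 920, so integer solutions exist.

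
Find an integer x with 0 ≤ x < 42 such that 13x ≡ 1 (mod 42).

13

gcd(42, 13) = 1.
By Bézout, 13*(13) + 42*(-4) = 1.
So 13*13 ≡ 1 (mod 42), and 13 mod 42 = 13.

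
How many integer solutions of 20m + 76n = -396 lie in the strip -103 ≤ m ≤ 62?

9

gcd(76, 20):
  76 = 3×20 + 16
  20 = 1×16 + 4
  16 = 4×4
so gcd(76, 20) = 4.
Back-substitute for Bézout coefficients:
  4 = 20 - 1×16
  ... = 20×(4) + 76×(-1)
Scale by -99: particular solution (-396, 99); reduce m mod 19: (3, -6).
General solution: m = 3 + 19t, n = -6 - 5t for integer t.
-103 ≤ 3 + 19t ≤ 62 gives t ∈ [-5, 3], which is 9 values.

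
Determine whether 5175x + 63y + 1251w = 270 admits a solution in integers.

gcd(5175, 63) = 9  (5175 = 82*63 + 9, 63 = 7*9).
gcd(9, 1251) = 9.
9 divides 270, so integer solutions exist.

yes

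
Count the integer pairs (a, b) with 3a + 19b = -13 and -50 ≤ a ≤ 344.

gcd(19, 3) = 1  (19 = 6·3 + 1, 3 = 3·1).
Back-substituting, 3·(-6) + 19·(1) = 1.
Scale by -13: particular solution (78, -13); reduce a mod 19: (2, -1).
General solution: a = 2 + 19t, b = -1 - 3t for integer t.
-50 ≤ 2 + 19t ≤ 344 gives t ∈ [-2, 18], which is 21 values.

21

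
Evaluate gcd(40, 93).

1

gcd(93, 40):
  93 = 2*40 + 13
  40 = 3*13 + 1
  13 = 13*1
so gcd(93, 40) = 1.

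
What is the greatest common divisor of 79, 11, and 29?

1

gcd(79, 11) = 1.
gcd(1, 29) = 1.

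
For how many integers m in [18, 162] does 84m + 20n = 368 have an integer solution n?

29

gcd(84, 20):
  84 = 4*20 + 4
  20 = 5*4
so gcd(84, 20) = 4.
Back-substitute for Bézout coefficients:
  4 = 84 - 4*20
  ... = 84*(1) + 20*(-4)
Scale by 92: particular solution (92, -368); reduce m mod 5: (2, 10).
General solution: m = 2 + 5t, n = 10 - 21t for integer t.
18 ≤ 2 + 5t ≤ 162 gives t ∈ [4, 32], which is 29 values.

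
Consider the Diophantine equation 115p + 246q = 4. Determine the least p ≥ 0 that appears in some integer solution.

184

gcd(246, 115) = 1.
1 divides 4, so solutions exist.
By Bézout, 115×(-77) + 246×(36) = 1.
Scale by 4/1 = 4: (p₀, q₀) = (-308, 144).
General solution: p = -308 + 246t, q = 144 - 115t for integer t.
p ≥ 0: smallest is -308 mod 246 = 184 (at t = 2), with q = -86.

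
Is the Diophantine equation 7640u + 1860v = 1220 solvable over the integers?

gcd(7640, 1860):
  7640 = 4*1860 + 200
  1860 = 9*200 + 60
  200 = 3*60 + 20
  60 = 3*20
so gcd(7640, 1860) = 20.
20 divides 1220, so integer solutions exist.

yes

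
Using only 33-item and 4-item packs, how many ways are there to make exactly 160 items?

2

Need nonnegative integers with 33j + 4k = 160.
gcd(33, 4) = 1, and 33·(1) + 4·(-8) = 1.
So (j₀, k₀) = (160, -1280); general j = 160 + 4t, k = -1280 - 33t.
j ≥ 0 ⇒ t ≥ -40; k ≥ 0 ⇒ t ≤ -39. That's 2 values of t.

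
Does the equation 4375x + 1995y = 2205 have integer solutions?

yes

gcd(4375, 1995) = 35  (4375 = 2×1995 + 385, 1995 = 5×385 + 70, 385 = 5×70 + 35, 70 = 2×35).
35 divides 2205, so integer solutions exist.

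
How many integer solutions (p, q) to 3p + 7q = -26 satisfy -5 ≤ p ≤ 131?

gcd(7, 3) = 1  (7 = 2×3 + 1, 3 = 3×1).
Back-substituting, 3×(-2) + 7×(1) = 1.
Scale by -26: particular solution (52, -26); reduce p mod 7: (3, -5).
General solution: p = 3 + 7t, q = -5 - 3t for integer t.
-5 ≤ 3 + 7t ≤ 131 gives t ∈ [-1, 18], which is 20 values.

20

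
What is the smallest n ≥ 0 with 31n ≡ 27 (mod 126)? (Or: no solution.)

gcd(126, 31):
  126 = 4*31 + 2
  31 = 15*2 + 1
  2 = 2*1
so gcd(126, 31) = 1.
1 divides 27, so solutions exist.
Back-substitute for Bézout coefficients:
  1 = 31 - 15*2
  ... = 31*(61) + 126*(-15)
So 31*(61) ≡ 1 (mod 126); multiply by 27: n ≡ 1647 (mod 126).
Smallest nonnegative: n = 1647 mod 126 = 9.

9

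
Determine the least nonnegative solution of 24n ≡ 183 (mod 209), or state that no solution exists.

gcd(209, 24) = 1.
1 divides 183, so solutions exist.
By Bézout, 24*(61) + 209*(-7) = 1.
So 24*(61) ≡ 1 (mod 209); multiply by 183: n ≡ 11163 (mod 209).
Smallest nonnegative: n = 11163 mod 209 = 86.

86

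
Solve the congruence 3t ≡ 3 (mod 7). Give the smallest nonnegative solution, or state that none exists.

1

gcd(7, 3) = 1  (7 = 2·3 + 1, 3 = 3·1).
1 divides 3, so solutions exist.
Back-substituting, 3·(-2) + 7·(1) = 1.
So 3·(-2) ≡ 1 (mod 7); multiply by 3: t ≡ -6 (mod 7).
Smallest nonnegative: t = -6 mod 7 = 1.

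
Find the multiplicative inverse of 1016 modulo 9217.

1515

gcd(9217, 1016):
  9217 = 9*1016 + 73
  1016 = 13*73 + 67
  73 = 1*67 + 6
  67 = 11*6 + 1
  6 = 6*1
so gcd(9217, 1016) = 1.
Back-substitute for Bézout coefficients:
  1 = 67 - 11*6
  ... = 1016*(1515) + 9217*(-167)
So 1016*1515 ≡ 1 (mod 9217), and 1515 mod 9217 = 1515.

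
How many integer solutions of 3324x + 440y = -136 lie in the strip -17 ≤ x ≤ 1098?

10

gcd(3324, 440) = 4  (3324 = 7×440 + 244, 440 = 1×244 + 196, 244 = 1×196 + 48, 196 = 4×48 + 4, 48 = 12×4).
Back-substituting, 3324×(-9) + 440×(68) = 4.
Scale by -34: particular solution (306, -2312); reduce x mod 110: (86, -650).
General solution: x = 86 + 110t, y = -650 - 831t for integer t.
-17 ≤ 86 + 110t ≤ 1098 gives t ∈ [0, 9], which is 10 values.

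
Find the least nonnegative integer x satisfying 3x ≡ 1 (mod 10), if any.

7

gcd(10, 3) = 1.
1 divides 1, so solutions exist.
By Bézout, 3·(-3) + 10·(1) = 1.
So 3·(-3) ≡ 1 (mod 10); multiply by 1: x ≡ -3 (mod 10).
Smallest nonnegative: x = -3 mod 10 = 7.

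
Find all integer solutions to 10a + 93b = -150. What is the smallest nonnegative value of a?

78

gcd(93, 10):
  93 = 9·10 + 3
  10 = 3·3 + 1
  3 = 3·1
so gcd(93, 10) = 1.
1 divides -150, so solutions exist.
Back-substitute for Bézout coefficients:
  1 = 10 - 3·3
  ... = 10·(28) + 93·(-3)
Scale by -150/1 = -150: (a₀, b₀) = (-4200, 450).
General solution: a = -4200 + 93t, b = 450 - 10t for integer t.
a ≥ 0: smallest is -4200 mod 93 = 78 (at t = 46), with b = -10.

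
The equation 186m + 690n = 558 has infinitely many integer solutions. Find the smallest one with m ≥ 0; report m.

gcd(690, 186) = 6  (690 = 3*186 + 132, 186 = 1*132 + 54, 132 = 2*54 + 24, 54 = 2*24 + 6, 24 = 4*6).
6 divides 558, so solutions exist.
Back-substituting, 186*(26) + 690*(-7) = 6.
Scale by 558/6 = 93: (m₀, n₀) = (2418, -651).
General solution: m = 2418 + 115t, n = -651 - 31t for integer t.
m ≥ 0: smallest is 2418 mod 115 = 3 (at t = -21), with n = 0.

3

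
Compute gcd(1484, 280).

28

gcd(1484, 280) = 28  (1484 = 5*280 + 84, 280 = 3*84 + 28, 84 = 3*28).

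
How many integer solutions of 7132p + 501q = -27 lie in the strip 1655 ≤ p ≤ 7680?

gcd(7132, 501):
  7132 = 14*501 + 118
  501 = 4*118 + 29
  118 = 4*29 + 2
  29 = 14*2 + 1
  2 = 2*1
so gcd(7132, 501) = 1.
Back-substitute for Bézout coefficients:
  1 = 29 - 14*2
  ... = 7132*(-242) + 501*(3445)
Scale by -27: particular solution (6534, -93015); reduce p mod 501: (21, -299).
General solution: p = 21 + 501t, q = -299 - 7132t for integer t.
1655 ≤ 21 + 501t ≤ 7680 gives t ∈ [4, 15], which is 12 values.

12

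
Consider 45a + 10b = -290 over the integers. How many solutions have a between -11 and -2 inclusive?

5

gcd(45, 10) = 5  (45 = 4×10 + 5, 10 = 2×5).
Back-substituting, 45×(1) + 10×(-4) = 5.
Scale by -58: particular solution (-58, 232); reduce a mod 2: (0, -29).
General solution: a = 0 + 2t, b = -29 - 9t for integer t.
-11 ≤ 0 + 2t ≤ -2 gives t ∈ [-5, -1], which is 5 values.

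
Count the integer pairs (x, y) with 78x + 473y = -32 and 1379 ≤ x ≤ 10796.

gcd(473, 78) = 1.
By Bézout, 78·(188) + 473·(-31) = 1.
Particular solution: (133, -22).
General solution: x = 133 + 473t, y = -22 - 78t for integer t.
1379 ≤ 133 + 473t ≤ 10796 gives t ∈ [3, 22], which is 20 values.

20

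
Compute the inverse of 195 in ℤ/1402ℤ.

gcd(1402, 195) = 1.
By Bézout, 195·(-417) + 1402·(58) = 1.
So 195·-417 ≡ 1 (mod 1402), and -417 mod 1402 = 985.

985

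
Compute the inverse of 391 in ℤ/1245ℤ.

gcd(1245, 391) = 1  (1245 = 3·391 + 72, 391 = 5·72 + 31, 72 = 2·31 + 10, 31 = 3·10 + 1, 10 = 10·1).
Back-substituting, 391·(121) + 1245·(-38) = 1.
So 391·121 ≡ 1 (mod 1245), and 121 mod 1245 = 121.

121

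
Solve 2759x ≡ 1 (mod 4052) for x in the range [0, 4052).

3607

gcd(4052, 2759):
  4052 = 1×2759 + 1293
  2759 = 2×1293 + 173
  1293 = 7×173 + 82
  173 = 2×82 + 9
  82 = 9×9 + 1
  9 = 9×1
so gcd(4052, 2759) = 1.
Back-substitute for Bézout coefficients:
  1 = 82 - 9×9
  ... = 2759×(-445) + 4052×(303)
So 2759×-445 ≡ 1 (mod 4052), and -445 mod 4052 = 3607.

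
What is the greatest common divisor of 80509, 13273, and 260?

13

gcd(80509, 13273):
  80509 = 6·13273 + 871
  13273 = 15·871 + 208
  871 = 4·208 + 39
  208 = 5·39 + 13
  39 = 3·13
so gcd(80509, 13273) = 13.
gcd(13, 260) = 13.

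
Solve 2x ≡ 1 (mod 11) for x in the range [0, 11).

6

gcd(11, 2):
  11 = 5·2 + 1
  2 = 2·1
so gcd(11, 2) = 1.
Back-substitute for Bézout coefficients:
  1 = 11 - 5·2
  ... = 2·(-5) + 11·(1)
So 2·-5 ≡ 1 (mod 11), and -5 mod 11 = 6.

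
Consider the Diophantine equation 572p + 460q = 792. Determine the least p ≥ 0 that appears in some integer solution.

81

gcd(572, 460) = 4.
4 divides 792, so solutions exist.
By Bézout, 572*(37) + 460*(-46) = 4.
Scale by 792/4 = 198: (p₀, q₀) = (7326, -9108).
General solution: p = 7326 + 115t, q = -9108 - 143t for integer t.
p ≥ 0: smallest is 7326 mod 115 = 81 (at t = -63), with q = -99.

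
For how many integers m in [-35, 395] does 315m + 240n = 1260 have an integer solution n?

27

gcd(315, 240):
  315 = 1*240 + 75
  240 = 3*75 + 15
  75 = 5*15
so gcd(315, 240) = 15.
Back-substitute for Bézout coefficients:
  15 = 240 - 3*75
  ... = 315*(-3) + 240*(4)
Scale by 84: particular solution (-252, 336); reduce m mod 16: (4, 0).
General solution: m = 4 + 16t, n = 0 - 21t for integer t.
-35 ≤ 4 + 16t ≤ 395 gives t ∈ [-2, 24], which is 27 values.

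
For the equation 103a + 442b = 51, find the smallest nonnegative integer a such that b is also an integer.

391

gcd(442, 103) = 1  (442 = 4·103 + 30, 103 = 3·30 + 13, 30 = 2·13 + 4, 13 = 3·4 + 1, 4 = 4·1).
1 divides 51, so solutions exist.
Back-substituting, 103·(103) + 442·(-24) = 1.
Scale by 51/1 = 51: (a₀, b₀) = (5253, -1224).
General solution: a = 5253 + 442t, b = -1224 - 103t for integer t.
a ≥ 0: smallest is 5253 mod 442 = 391 (at t = -11), with b = -91.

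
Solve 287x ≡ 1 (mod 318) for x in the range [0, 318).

gcd(318, 287) = 1  (318 = 1×287 + 31, 287 = 9×31 + 8, 31 = 3×8 + 7, 8 = 1×7 + 1, 7 = 7×1).
Back-substituting, 287×(41) + 318×(-37) = 1.
So 287×41 ≡ 1 (mod 318), and 41 mod 318 = 41.

41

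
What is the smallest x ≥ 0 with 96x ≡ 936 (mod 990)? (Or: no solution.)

51

gcd(990, 96) = 6.
6 divides 936, so solutions exist.
By Bézout, 96*(31) + 990*(-3) = 6.
So 96*(31) ≡ 6 (mod 990); multiply by 156: x ≡ 4836 (mod 165).
Smallest nonnegative: x = 4836 mod 165 = 51.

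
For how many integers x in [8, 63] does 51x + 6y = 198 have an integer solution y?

28

gcd(51, 6):
  51 = 8·6 + 3
  6 = 2·3
so gcd(51, 6) = 3.
Back-substitute for Bézout coefficients:
  3 = 51 - 8·6
  ... = 51·(1) + 6·(-8)
Scale by 66: particular solution (66, -528); reduce x mod 2: (0, 33).
General solution: x = 0 + 2t, y = 33 - 17t for integer t.
8 ≤ 0 + 2t ≤ 63 gives t ∈ [4, 31], which is 28 values.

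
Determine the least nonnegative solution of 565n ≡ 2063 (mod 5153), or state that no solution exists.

gcd(5153, 565):
  5153 = 9·565 + 68
  565 = 8·68 + 21
  68 = 3·21 + 5
  21 = 4·5 + 1
  5 = 5·1
so gcd(5153, 565) = 1.
1 divides 2063, so solutions exist.
Back-substitute for Bézout coefficients:
  1 = 21 - 4·5
  ... = 565·(985) + 5153·(-108)
So 565·(985) ≡ 1 (mod 5153); multiply by 2063: n ≡ 2032055 (mod 5153).
Smallest nonnegative: n = 2032055 mod 5153 = 1773.

1773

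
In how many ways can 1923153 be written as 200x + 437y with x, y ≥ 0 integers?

22

gcd(437, 200) = 1.
By Bézout, 200*(59) + 437*(-27) = 1.
One solution: (288, 4269).
General: x = 288 + 437t, y = 4269 - 200t.
x ≥ 0 ⇒ t ≥ 0; y ≥ 0 ⇒ t ≤ 21. So t ∈ [0, 21]: 22 solutions.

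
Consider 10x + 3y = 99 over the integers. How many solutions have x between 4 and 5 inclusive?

gcd(10, 3):
  10 = 3×3 + 1
  3 = 3×1
so gcd(10, 3) = 1.
Back-substitute for Bézout coefficients:
  1 = 10 - 3×3
  ... = 10×(1) + 3×(-3)
Scale by 99: particular solution (99, -297); reduce x mod 3: (0, 33).
General solution: x = 0 + 3t, y = 33 - 10t for integer t.
4 ≤ 0 + 3t ≤ 5 gives t ∈ [2, 1], which is 0 values.

0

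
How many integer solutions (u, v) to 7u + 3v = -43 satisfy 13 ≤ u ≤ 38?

9

gcd(7, 3) = 1  (7 = 2·3 + 1, 3 = 3·1).
Back-substituting, 7·(1) + 3·(-2) = 1.
Scale by -43: particular solution (-43, 86); reduce u mod 3: (2, -19).
General solution: u = 2 + 3t, v = -19 - 7t for integer t.
13 ≤ 2 + 3t ≤ 38 gives t ∈ [4, 12], which is 9 values.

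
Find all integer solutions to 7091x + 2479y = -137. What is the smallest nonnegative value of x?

853

gcd(7091, 2479):
  7091 = 2*2479 + 2133
  2479 = 1*2133 + 346
  2133 = 6*346 + 57
  346 = 6*57 + 4
  57 = 14*4 + 1
  4 = 4*1
so gcd(7091, 2479) = 1.
1 divides -137, so solutions exist.
Back-substitute for Bézout coefficients:
  1 = 57 - 14*4
  ... = 7091*(609) + 2479*(-1742)
Scale by -137/1 = -137: (x₀, y₀) = (-83433, 238654).
General solution: x = -83433 + 2479t, y = 238654 - 7091t for integer t.
x ≥ 0: smallest is -83433 mod 2479 = 853 (at t = 34), with y = -2440.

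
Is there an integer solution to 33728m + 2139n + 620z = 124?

yes

gcd(33728, 2139) = 31  (33728 = 15×2139 + 1643, 2139 = 1×1643 + 496, 1643 = 3×496 + 155, 496 = 3×155 + 31, 155 = 5×31).
gcd(31, 620) = 31.
31 divides 124, so integer solutions exist.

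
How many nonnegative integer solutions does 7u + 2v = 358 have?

gcd(7, 2) = 1.
By Bézout, 7*(1) + 2*(-3) = 1.
One solution: (0, 179).
General: u = 0 + 2t, v = 179 - 7t.
u ≥ 0 ⇒ t ≥ 0; v ≥ 0 ⇒ t ≤ 25. So t ∈ [0, 25]: 26 solutions.

26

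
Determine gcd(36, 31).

gcd(36, 31):
  36 = 1×31 + 5
  31 = 6×5 + 1
  5 = 5×1
so gcd(36, 31) = 1.

1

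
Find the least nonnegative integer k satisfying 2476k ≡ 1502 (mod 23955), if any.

20492

gcd(23955, 2476):
  23955 = 9·2476 + 1671
  2476 = 1·1671 + 805
  1671 = 2·805 + 61
  805 = 13·61 + 12
  61 = 5·12 + 1
  12 = 12·1
so gcd(23955, 2476) = 1.
1 divides 1502, so solutions exist.
Back-substitute for Bézout coefficients:
  1 = 61 - 5·12
  ... = 2476·(-1964) + 23955·(203)
So 2476·(-1964) ≡ 1 (mod 23955); multiply by 1502: k ≡ -2949928 (mod 23955).
Smallest nonnegative: k = -2949928 mod 23955 = 20492.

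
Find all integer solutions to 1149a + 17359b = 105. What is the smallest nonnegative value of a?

gcd(17359, 1149) = 1  (17359 = 15·1149 + 124, 1149 = 9·124 + 33, 124 = 3·33 + 25, 33 = 1·25 + 8, 25 = 3·8 + 1, 8 = 8·1).
1 divides 105, so solutions exist.
Back-substituting, 1149·(-2100) + 17359·(139) = 1.
Scale by 105/1 = 105: (a₀, b₀) = (-220500, 14595).
General solution: a = -220500 + 17359t, b = 14595 - 1149t for integer t.
a ≥ 0: smallest is -220500 mod 17359 = 5167 (at t = 13), with b = -342.

5167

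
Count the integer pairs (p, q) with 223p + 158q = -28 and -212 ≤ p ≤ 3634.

gcd(223, 158):
  223 = 1×158 + 65
  158 = 2×65 + 28
  65 = 2×28 + 9
  28 = 3×9 + 1
  9 = 9×1
so gcd(223, 158) = 1.
Back-substitute for Bézout coefficients:
  1 = 28 - 3×9
  ... = 223×(-17) + 158×(24)
Scale by -28: particular solution (476, -672); reduce p mod 158: (2, -3).
General solution: p = 2 + 158t, q = -3 - 223t for integer t.
-212 ≤ 2 + 158t ≤ 3634 gives t ∈ [-1, 22], which is 24 values.

24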